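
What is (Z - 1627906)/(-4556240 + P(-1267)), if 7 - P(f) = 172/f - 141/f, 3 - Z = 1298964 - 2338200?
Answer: 745841089/5772747180 ≈ 0.12920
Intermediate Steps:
Z = 1039239 (Z = 3 - (1298964 - 2338200) = 3 - 1*(-1039236) = 3 + 1039236 = 1039239)
P(f) = 7 - 31/f (P(f) = 7 - (172/f - 141/f) = 7 - 31/f)
(Z - 1627906)/(-4556240 + P(-1267)) = (1039239 - 1627906)/(-4556240 + (7 - 31/(-1267))) = -588667/(-4556240 + (7 - 31*(-1/1267))) = -588667/(-4556240 + (7 + 31/1267)) = -588667/(-4556240 + 8900/1267) = -588667/(-5772747180/1267) = -588667*(-1267/5772747180) = 745841089/5772747180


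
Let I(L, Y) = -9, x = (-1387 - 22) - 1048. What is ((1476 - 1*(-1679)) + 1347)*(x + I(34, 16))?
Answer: -11101932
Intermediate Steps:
x = -2457 (x = -1409 - 1048 = -2457)
((1476 - 1*(-1679)) + 1347)*(x + I(34, 16)) = ((1476 - 1*(-1679)) + 1347)*(-2457 - 9) = ((1476 + 1679) + 1347)*(-2466) = (3155 + 1347)*(-2466) = 4502*(-2466) = -11101932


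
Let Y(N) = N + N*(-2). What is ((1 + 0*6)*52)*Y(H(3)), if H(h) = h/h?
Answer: -52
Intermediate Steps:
H(h) = 1
Y(N) = -N (Y(N) = N - 2*N = -N)
((1 + 0*6)*52)*Y(H(3)) = ((1 + 0*6)*52)*(-1*1) = ((1 + 0)*52)*(-1) = (1*52)*(-1) = 52*(-1) = -52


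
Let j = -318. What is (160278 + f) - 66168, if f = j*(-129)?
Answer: 135132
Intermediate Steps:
f = 41022 (f = -318*(-129) = 41022)
(160278 + f) - 66168 = (160278 + 41022) - 66168 = 201300 - 66168 = 135132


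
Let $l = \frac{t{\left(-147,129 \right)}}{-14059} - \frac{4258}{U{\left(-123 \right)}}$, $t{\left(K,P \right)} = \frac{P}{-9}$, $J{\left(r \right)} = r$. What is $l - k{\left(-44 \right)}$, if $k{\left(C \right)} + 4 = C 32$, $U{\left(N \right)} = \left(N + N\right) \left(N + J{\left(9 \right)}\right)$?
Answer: $\frac{278325310147}{197135298} \approx 1411.8$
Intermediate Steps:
$t{\left(K,P \right)} = - \frac{P}{9}$ ($t{\left(K,P \right)} = P \left(- \frac{1}{9}\right) = - \frac{P}{9}$)
$U{\left(N \right)} = 2 N \left(9 + N\right)$ ($U{\left(N \right)} = \left(N + N\right) \left(N + 9\right) = 2 N \left(9 + N\right)$)
$k{\left(C \right)} = -4 + 32 C$ ($k{\left(C \right)} = -4 + C 32 = -4 + 32 C$)
$l = - \frac{29730629}{197135298}$ ($l = \frac{\left(- \frac{1}{9}\right) 129}{-14059} - \frac{4258}{2 \left(-123\right) \left(9 - 123\right)} = \left(- \frac{43}{3}\right) \left(- \frac{1}{14059}\right) - \frac{4258}{2 \left(-123\right) \left(-114\right)} = \frac{43}{42177} - \frac{4258}{28044} = \frac{43}{42177} - \frac{2129}{14022} = - \frac{29730629}{197135298} \approx -0.15081$)
$l - k{\left(-44 \right)} = - \frac{29730629}{197135298} - \left(-4 + 32 \left(-44\right)\right) = - \frac{29730629}{197135298} - \left(-4 - 1408\right) = - \frac{29730629}{197135298} - -1412 = - \frac{29730629}{197135298} + 1412 = \frac{278325310147}{197135298}$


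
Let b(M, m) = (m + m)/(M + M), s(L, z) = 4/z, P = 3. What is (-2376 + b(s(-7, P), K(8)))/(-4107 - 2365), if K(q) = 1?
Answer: 9501/25888 ≈ 0.36700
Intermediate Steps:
b(M, m) = m/M (b(M, m) = (2*m)/((2*M)) = (2*m)*(1/(2*M)) = m/M)
(-2376 + b(s(-7, P), K(8)))/(-4107 - 2365) = (-2376 + 1/(4/3))/(-4107 - 2365) = (-2376 + 1/(4*(1/3)))/(-6472) = (-2376 + 1/(4/3))*(-1/6472) = (-2376 + 1*(3/4))*(-1/6472) = (-2376 + 3/4)*(-1/6472) = -9501/4*(-1/6472) = 9501/25888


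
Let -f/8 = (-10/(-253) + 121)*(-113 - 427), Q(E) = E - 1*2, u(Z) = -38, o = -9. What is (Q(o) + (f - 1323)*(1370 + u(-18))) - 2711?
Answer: 175765557146/253 ≈ 6.9473e+8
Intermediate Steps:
Q(E) = -2 + E (Q(E) = E - 2 = -2 + E)
f = 132291360/253 (f = -8*(-10/(-253) + 121)*(-113 - 427) = -8*(-10*(-1/253) + 121)*(-540) = -8*(10/253 + 121)*(-540) = -244984*(-540)/253 = -8*(-16536420/253) = 132291360/253 ≈ 5.2289e+5)
(Q(o) + (f - 1323)*(1370 + u(-18))) - 2711 = ((-2 - 9) + (132291360/253 - 1323)*(1370 - 38)) - 2711 = (-11 + (131956641/253)*1332) - 2711 = (-11 + 175766245812/253) - 2711 = 175766243029/253 - 2711 = 175765557146/253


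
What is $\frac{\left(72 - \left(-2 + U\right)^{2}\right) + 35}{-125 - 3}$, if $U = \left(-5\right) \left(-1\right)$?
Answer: $- \frac{49}{64} \approx -0.76563$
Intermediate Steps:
$U = 5$
$\frac{\left(72 - \left(-2 + U\right)^{2}\right) + 35}{-125 - 3} = \frac{\left(72 - \left(-2 + 5\right)^{2}\right) + 35}{-125 - 3} = \frac{\left(72 - 3^{2}\right) + 35}{-128} = \left(\left(72 - 9\right) + 35\right) \left(- \frac{1}{128}\right) = \left(63 + 35\right) \left(- \frac{1}{128}\right) = 98 \left(- \frac{1}{128}\right) = - \frac{49}{64}$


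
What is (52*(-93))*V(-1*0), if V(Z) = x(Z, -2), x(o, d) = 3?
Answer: -14508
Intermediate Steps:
V(Z) = 3
(52*(-93))*V(-1*0) = (52*(-93))*3 = -4836*3 = -14508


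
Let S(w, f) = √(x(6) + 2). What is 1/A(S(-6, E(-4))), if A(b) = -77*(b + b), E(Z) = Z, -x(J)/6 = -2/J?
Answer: -1/308 ≈ -0.0032468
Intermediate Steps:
x(J) = 12/J (x(J) = -(-12)/J = 12/J)
S(w, f) = 2 (S(w, f) = √(12/6 + 2) = √(12*(⅙) + 2) = √(2 + 2) = √4 = 2)
A(b) = -154*b
1/A(S(-6, E(-4))) = 1/(-154*2) = 1/(-308) = -1/308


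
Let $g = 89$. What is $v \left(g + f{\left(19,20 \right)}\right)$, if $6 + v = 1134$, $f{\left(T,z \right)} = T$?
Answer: $121824$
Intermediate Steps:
$v = 1128$ ($v = -6 + 1134 = 1128$)
$v \left(g + f{\left(19,20 \right)}\right) = 1128 \left(89 + 19\right) = 1128 \cdot 108 = 121824$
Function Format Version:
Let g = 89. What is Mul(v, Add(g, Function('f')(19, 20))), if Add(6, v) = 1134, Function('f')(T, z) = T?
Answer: 121824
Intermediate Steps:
v = 1128 (v = Add(-6, 1134) = 1128)
Mul(v, Add(g, Function('f')(19, 20))) = Mul(1128, Add(89, 19)) = Mul(1128, 108) = 121824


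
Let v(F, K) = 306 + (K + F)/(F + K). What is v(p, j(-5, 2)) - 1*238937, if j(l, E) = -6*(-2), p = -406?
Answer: -238630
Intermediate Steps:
j(l, E) = 12
v(F, K) = 307 (v(F, K) = 306 + (F + K)/(F + K) = 306 + 1 = 307)
v(p, j(-5, 2)) - 1*238937 = 307 - 1*238937 = 307 - 238937 = -238630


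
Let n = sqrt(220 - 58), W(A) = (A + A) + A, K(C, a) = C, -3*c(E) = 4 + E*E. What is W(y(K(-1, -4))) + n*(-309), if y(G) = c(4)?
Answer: -20 - 2781*sqrt(2) ≈ -3952.9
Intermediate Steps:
c(E) = -4/3 - E**2/3 (c(E) = -(4 + E*E)/3 = -(4 + E**2)/3 = -4/3 - E**2/3)
y(G) = -20/3 (y(G) = -4/3 - 1/3*4**2 = -4/3 - 1/3*16 = -4/3 - 16/3 = -20/3)
W(A) = 3*A (W(A) = 2*A + A = 3*A)
n = 9*sqrt(2) (n = sqrt(162) = 9*sqrt(2) ≈ 12.728)
W(y(K(-1, -4))) + n*(-309) = 3*(-20/3) + (9*sqrt(2))*(-309) = -20 - 2781*sqrt(2)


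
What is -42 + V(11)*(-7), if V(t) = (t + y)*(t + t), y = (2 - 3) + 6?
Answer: -2506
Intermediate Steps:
y = 5 (y = -1 + 6 = 5)
V(t) = 2*t*(5 + t) (V(t) = (t + 5)*(t + t) = (5 + t)*(2*t) = 2*t*(5 + t))
-42 + V(11)*(-7) = -42 + (2*11*(5 + 11))*(-7) = -42 + (2*11*16)*(-7) = -42 + 352*(-7) = -42 - 2464 = -2506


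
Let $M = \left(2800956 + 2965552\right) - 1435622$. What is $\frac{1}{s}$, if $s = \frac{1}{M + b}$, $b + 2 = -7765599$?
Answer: $-3434715$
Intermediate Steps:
$b = -7765601$ ($b = -2 - 7765599 = -7765601$)
$M = 4330886$ ($M = 5766508 - 1435622 = 4330886$)
$s = - \frac{1}{3434715}$ ($s = \frac{1}{4330886 - 7765601} = \frac{1}{-3434715} = - \frac{1}{3434715} \approx -2.9115 \cdot 10^{-7}$)
$\frac{1}{s} = \frac{1}{- \frac{1}{3434715}} = -3434715$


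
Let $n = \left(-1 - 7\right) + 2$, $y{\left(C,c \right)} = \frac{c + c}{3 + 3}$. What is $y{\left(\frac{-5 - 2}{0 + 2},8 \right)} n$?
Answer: $-16$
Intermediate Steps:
$y{\left(C,c \right)} = \frac{c}{3}$ ($y{\left(C,c \right)} = \frac{2 c}{6} = 2 c \frac{1}{6} = \frac{c}{3}$)
$n = -6$ ($n = -8 + 2 = -6$)
$y{\left(\frac{-5 - 2}{0 + 2},8 \right)} n = \frac{1}{3} \cdot 8 \left(-6\right) = \frac{8}{3} \left(-6\right) = -16$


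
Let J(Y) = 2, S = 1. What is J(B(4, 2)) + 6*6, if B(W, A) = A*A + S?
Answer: 38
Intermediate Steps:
B(W, A) = 1 + A² (B(W, A) = A*A + 1 = A² + 1 = 1 + A²)
J(B(4, 2)) + 6*6 = 2 + 6*6 = 2 + 36 = 38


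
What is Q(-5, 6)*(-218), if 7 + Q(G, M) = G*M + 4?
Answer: 7194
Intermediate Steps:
Q(G, M) = -3 + G*M (Q(G, M) = -7 + (G*M + 4) = -7 + (4 + G*M) = -3 + G*M)
Q(-5, 6)*(-218) = (-3 - 5*6)*(-218) = (-3 - 30)*(-218) = -33*(-218) = 7194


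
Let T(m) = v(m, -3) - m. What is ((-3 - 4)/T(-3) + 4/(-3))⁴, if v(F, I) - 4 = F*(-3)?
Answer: 52200625/5308416 ≈ 9.8336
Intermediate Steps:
v(F, I) = 4 - 3*F (v(F, I) = 4 + F*(-3) = 4 - 3*F)
T(m) = 4 - 4*m (T(m) = (4 - 3*m) - m = 4 - 4*m)
((-3 - 4)/T(-3) + 4/(-3))⁴ = ((-3 - 4)/(4 - 4*(-3)) + 4/(-3))⁴ = (-7/(4 + 12) + 4*(-⅓))⁴ = (-7/16 - 4/3)⁴ = (-85/48)⁴ = 52200625/5308416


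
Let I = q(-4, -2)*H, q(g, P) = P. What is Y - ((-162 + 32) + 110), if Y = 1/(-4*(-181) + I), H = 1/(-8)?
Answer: 57944/2897 ≈ 20.001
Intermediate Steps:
H = -⅛ (H = 1*(-⅛) = -⅛ ≈ -0.12500)
I = ¼ (I = -2*(-⅛) = ¼ ≈ 0.25000)
Y = 4/2897 (Y = 1/(-4*(-181) + ¼) = 1/(724 + ¼) = 1/(2897/4) = 4/2897 ≈ 0.0013807)
Y - ((-162 + 32) + 110) = 4/2897 - ((-162 + 32) + 110) = 4/2897 - (-130 + 110) = 4/2897 - 1*(-20) = 4/2897 + 20 = 57944/2897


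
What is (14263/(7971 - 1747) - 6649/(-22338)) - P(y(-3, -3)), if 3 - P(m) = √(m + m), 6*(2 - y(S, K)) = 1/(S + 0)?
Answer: -28552433/69515856 + √37/3 ≈ 1.6169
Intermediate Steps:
y(S, K) = 2 - 1/(6*S) (y(S, K) = 2 - 1/(6*(S + 0)) = 2 - 1/(6*S))
P(m) = 3 - √2*√m (P(m) = 3 - √(m + m) = 3 - √(2*m) = 3 - √2*√m)
(14263/(7971 - 1747) - 6649/(-22338)) - P(y(-3, -3)) = (14263/(7971 - 1747) - 6649/(-22338)) - (3 - √2*√(2 - ⅙/(-3))) = (14263/6224 - 6649*(-1/22338)) - (3 - √2*√(2 - ⅙*(-⅓))) = (14263*(1/6224) + 6649/22338) - (3 - √2*√(2 + 1/18)) = (14263/6224 + 6649/22338) - (3 - √2*√(37/18)) = 179995135/69515856 - (3 - √2*√74/6) = 179995135/69515856 - (3 - √37/3) = 179995135/69515856 + (-3 + √37/3) = -28552433/69515856 + √37/3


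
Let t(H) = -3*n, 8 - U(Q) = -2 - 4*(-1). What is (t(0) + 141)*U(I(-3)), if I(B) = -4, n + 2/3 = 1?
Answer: 840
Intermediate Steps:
n = ⅓ (n = -⅔ + 1 = ⅓ ≈ 0.33333)
U(Q) = 6 (U(Q) = 8 - (-2 - 4*(-1)) = 8 - (-2 + 4) = 8 - 1*2 = 8 - 2 = 6)
t(H) = -1 (t(H) = -3*⅓ = -1)
(t(0) + 141)*U(I(-3)) = (-1 + 141)*6 = 140*6 = 840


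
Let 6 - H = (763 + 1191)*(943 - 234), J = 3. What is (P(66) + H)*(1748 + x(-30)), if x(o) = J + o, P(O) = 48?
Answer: -2384156372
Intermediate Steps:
H = -1385380 (H = 6 - (763 + 1191)*(943 - 234) = 6 - 1954*709 = 6 - 1*1385386 = 6 - 1385386 = -1385380)
x(o) = 3 + o
(P(66) + H)*(1748 + x(-30)) = (48 - 1385380)*(1748 + (3 - 30)) = -1385332*(1748 - 27) = -1385332*1721 = -2384156372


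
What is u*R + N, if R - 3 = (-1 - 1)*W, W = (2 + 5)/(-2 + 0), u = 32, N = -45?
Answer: 275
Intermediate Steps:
W = -7/2 (W = 7/(-2) = 7*(-½) = -7/2 ≈ -3.5000)
R = 10 (R = 3 + (-1 - 1)*(-7/2) = 3 - 2*(-7/2) = 3 + 7 = 10)
u*R + N = 32*10 - 45 = 320 - 45 = 275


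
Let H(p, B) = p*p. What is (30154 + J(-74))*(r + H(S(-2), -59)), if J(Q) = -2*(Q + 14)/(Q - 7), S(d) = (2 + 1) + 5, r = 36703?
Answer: 29932676506/27 ≈ 1.1086e+9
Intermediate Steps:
S(d) = 8 (S(d) = 3 + 5 = 8)
H(p, B) = p**2
J(Q) = -2*(14 + Q)/(-7 + Q)
(30154 + J(-74))*(r + H(S(-2), -59)) = (30154 + 2*(-14 - 1*(-74))/(-7 - 74))*(36703 + 8**2) = (30154 + 2*(-14 + 74)/(-81))*(36703 + 64) = (30154 + 2*(-1/81)*60)*36767 = (30154 - 40/27)*36767 = (814118/27)*36767 = 29932676506/27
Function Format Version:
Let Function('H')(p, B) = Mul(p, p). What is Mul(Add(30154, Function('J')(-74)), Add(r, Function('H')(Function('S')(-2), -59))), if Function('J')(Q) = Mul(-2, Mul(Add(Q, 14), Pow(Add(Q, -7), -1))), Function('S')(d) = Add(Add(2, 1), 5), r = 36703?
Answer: Rational(29932676506, 27) ≈ 1.1086e+9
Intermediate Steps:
Function('S')(d) = 8 (Function('S')(d) = Add(3, 5) = 8)
Function('H')(p, B) = Pow(p, 2)
Function('J')(Q) = Mul(-2, Pow(Add(-7, Q), -1), Add(14, Q)) (Function('J')(Q) = Mul(-2, Mul(Add(14, Q), Pow(Add(-7, Q), -1))) = Mul(-2, Mul(Pow(Add(-7, Q), -1), Add(14, Q))) = Mul(-2, Pow(Add(-7, Q), -1), Add(14, Q)))
Mul(Add(30154, Function('J')(-74)), Add(r, Function('H')(Function('S')(-2), -59))) = Mul(Add(30154, Mul(2, Pow(Add(-7, -74), -1), Add(-14, Mul(-1, -74)))), Add(36703, Pow(8, 2))) = Mul(Add(30154, Mul(2, Pow(-81, -1), Add(-14, 74))), Add(36703, 64)) = Mul(Add(30154, Mul(2, Rational(-1, 81), 60)), 36767) = Mul(Add(30154, Rational(-40, 27)), 36767) = Mul(Rational(814118, 27), 36767) = Rational(29932676506, 27)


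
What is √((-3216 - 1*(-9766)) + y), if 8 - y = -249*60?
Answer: √21498 ≈ 146.62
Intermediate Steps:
y = 14948 (y = 8 - (-249)*60 = 8 - 1*(-14940) = 8 + 14940 = 14948)
√((-3216 - 1*(-9766)) + y) = √((-3216 - 1*(-9766)) + 14948) = √((-3216 + 9766) + 14948) = √(6550 + 14948) = √21498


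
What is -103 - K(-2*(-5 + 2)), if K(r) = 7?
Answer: -110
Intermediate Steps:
-103 - K(-2*(-5 + 2)) = -103 - 1*7 = -103 - 7 = -110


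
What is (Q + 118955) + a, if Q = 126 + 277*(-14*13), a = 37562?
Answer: 106229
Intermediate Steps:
Q = -50288 (Q = 126 + 277*(-182) = 126 - 50414 = -50288)
(Q + 118955) + a = (-50288 + 118955) + 37562 = 68667 + 37562 = 106229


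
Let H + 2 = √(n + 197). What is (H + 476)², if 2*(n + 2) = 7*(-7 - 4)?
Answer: (948 + √626)²/4 ≈ 2.3669e+5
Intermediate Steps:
n = -81/2 (n = -2 + (7*(-7 - 4))/2 = -2 + (7*(-11))/2 = -2 + (½)*(-77) = -2 - 77/2 = -81/2 ≈ -40.500)
H = -2 + √626/2 (H = -2 + √(-81/2 + 197) = -2 + √(313/2) = -2 + √626/2 ≈ 10.510)
(H + 476)² = ((-2 + √626/2) + 476)² = (474 + √626/2)²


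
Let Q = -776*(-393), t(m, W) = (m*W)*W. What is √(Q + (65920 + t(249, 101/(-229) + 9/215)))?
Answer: 2*√224790076144771/49235 ≈ 609.04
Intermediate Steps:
t(m, W) = m*W² (t(m, W) = (W*m)*W = m*W²)
Q = 304968
√(Q + (65920 + t(249, 101/(-229) + 9/215))) = √(304968 + (65920 + 249*(101/(-229) + 9/215)²)) = √(304968 + (65920 + 249*(101*(-1/229) + 9*(1/215))²)) = √(304968 + (65920 + 249*(-101/229 + 9/215)²)) = √(304968 + (65920 + 249*(-19654/49235)²)) = √(304968 + (65920 + 249*(386279716/2424085225))) = √(304968 + (65920 + 96183649284/2424085225)) = √(304968 + 159891881681284/2424085225) = √(899160304579084/2424085225) = 2*√224790076144771/49235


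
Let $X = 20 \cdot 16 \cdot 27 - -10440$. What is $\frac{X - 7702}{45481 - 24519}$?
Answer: $\frac{5689}{10481} \approx 0.54279$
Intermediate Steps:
$X = 19080$ ($X = 320 \cdot 27 + 10440 = 8640 + 10440 = 19080$)
$\frac{X - 7702}{45481 - 24519} = \frac{19080 - 7702}{45481 - 24519} = \frac{11378}{20962} = 11378 \cdot \frac{1}{20962} = \frac{5689}{10481}$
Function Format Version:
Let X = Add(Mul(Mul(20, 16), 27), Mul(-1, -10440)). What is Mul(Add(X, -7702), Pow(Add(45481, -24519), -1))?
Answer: Rational(5689, 10481) ≈ 0.54279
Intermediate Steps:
X = 19080 (X = Add(Mul(320, 27), 10440) = Add(8640, 10440) = 19080)
Mul(Add(X, -7702), Pow(Add(45481, -24519), -1)) = Mul(Add(19080, -7702), Pow(Add(45481, -24519), -1)) = Mul(11378, Pow(20962, -1)) = Mul(11378, Rational(1, 20962)) = Rational(5689, 10481)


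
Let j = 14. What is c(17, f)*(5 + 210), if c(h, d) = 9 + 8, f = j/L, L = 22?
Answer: 3655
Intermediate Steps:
f = 7/11 (f = 14/22 = 14*(1/22) = 7/11 ≈ 0.63636)
c(h, d) = 17
c(17, f)*(5 + 210) = 17*(5 + 210) = 17*215 = 3655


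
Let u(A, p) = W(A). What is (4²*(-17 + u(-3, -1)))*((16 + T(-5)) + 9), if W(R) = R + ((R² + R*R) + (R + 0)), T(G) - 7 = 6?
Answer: -3040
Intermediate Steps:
T(G) = 13 (T(G) = 7 + 6 = 13)
W(R) = 2*R + 2*R² (W(R) = R + ((R² + R²) + R) = R + (2*R² + R) = R + (R + 2*R²) = 2*R + 2*R²)
u(A, p) = 2*A*(1 + A)
(4²*(-17 + u(-3, -1)))*((16 + T(-5)) + 9) = (4²*(-17 + 2*(-3)*(1 - 3)))*((16 + 13) + 9) = (16*(-17 + 2*(-3)*(-2)))*(29 + 9) = (16*(-17 + 12))*38 = (16*(-5))*38 = -80*38 = -3040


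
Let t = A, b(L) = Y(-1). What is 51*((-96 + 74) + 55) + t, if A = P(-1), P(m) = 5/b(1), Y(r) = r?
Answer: 1678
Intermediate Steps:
b(L) = -1
P(m) = -5 (P(m) = 5/(-1) = 5*(-1) = -5)
A = -5
t = -5
51*((-96 + 74) + 55) + t = 51*((-96 + 74) + 55) - 5 = 51*(-22 + 55) - 5 = 51*33 - 5 = 1683 - 5 = 1678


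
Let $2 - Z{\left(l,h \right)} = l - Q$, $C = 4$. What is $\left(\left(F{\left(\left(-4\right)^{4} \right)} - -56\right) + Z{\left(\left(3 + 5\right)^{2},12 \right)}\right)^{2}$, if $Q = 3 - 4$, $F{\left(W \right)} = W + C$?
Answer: $64009$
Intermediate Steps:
$F{\left(W \right)} = 4 + W$ ($F{\left(W \right)} = W + 4 = 4 + W$)
$Q = -1$ ($Q = 3 - 4 = -1$)
$Z{\left(l,h \right)} = 1 - l$ ($Z{\left(l,h \right)} = 2 - \left(l - -1\right) = 2 - \left(l + 1\right) = 2 - \left(1 + l\right) = 1 - l$)
$\left(\left(F{\left(\left(-4\right)^{4} \right)} - -56\right) + Z{\left(\left(3 + 5\right)^{2},12 \right)}\right)^{2} = \left(\left(\left(4 + \left(-4\right)^{4}\right) - -56\right) + \left(1 - \left(3 + 5\right)^{2}\right)\right)^{2} = \left(\left(\left(4 + 256\right) + 56\right) + \left(1 - 8^{2}\right)\right)^{2} = \left(\left(260 + 56\right) + \left(1 - 64\right)\right)^{2} = \left(316 + \left(1 - 64\right)\right)^{2} = \left(316 - 63\right)^{2} = 253^{2} = 64009$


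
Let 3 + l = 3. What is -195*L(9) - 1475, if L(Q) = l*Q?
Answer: -1475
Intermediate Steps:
l = 0 (l = -3 + 3 = 0)
L(Q) = 0 (L(Q) = 0*Q = 0)
-195*L(9) - 1475 = -195*0 - 1475 = 0 - 1475 = -1475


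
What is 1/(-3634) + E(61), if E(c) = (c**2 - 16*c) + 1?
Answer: 9978963/3634 ≈ 2746.0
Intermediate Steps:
E(c) = 1 + c**2 - 16*c
1/(-3634) + E(61) = 1/(-3634) + (1 + 61**2 - 16*61) = -1/3634 + (1 + 3721 - 976) = -1/3634 + 2746 = 9978963/3634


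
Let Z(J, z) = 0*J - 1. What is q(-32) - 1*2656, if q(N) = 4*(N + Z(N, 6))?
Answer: -2788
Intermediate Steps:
Z(J, z) = -1 (Z(J, z) = 0 - 1 = -1)
q(N) = -4 + 4*N (q(N) = 4*(N - 1) = 4*(-1 + N) = -4 + 4*N)
q(-32) - 1*2656 = (-4 + 4*(-32)) - 1*2656 = (-4 - 128) - 2656 = -132 - 2656 = -2788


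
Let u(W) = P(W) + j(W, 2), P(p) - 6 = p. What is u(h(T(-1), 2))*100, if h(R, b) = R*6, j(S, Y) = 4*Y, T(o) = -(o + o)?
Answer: 2600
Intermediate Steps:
T(o) = -2*o
P(p) = 6 + p
h(R, b) = 6*R
u(W) = 14 + W (u(W) = (6 + W) + 4*2 = (6 + W) + 8 = 14 + W)
u(h(T(-1), 2))*100 = (14 + 6*(-2*(-1)))*100 = (14 + 6*2)*100 = (14 + 12)*100 = 26*100 = 2600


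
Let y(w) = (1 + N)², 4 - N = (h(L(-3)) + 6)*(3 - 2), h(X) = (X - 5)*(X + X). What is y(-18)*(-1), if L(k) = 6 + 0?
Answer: -169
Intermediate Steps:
L(k) = 6
h(X) = 2*X*(-5 + X) (h(X) = (-5 + X)*(2*X) = 2*X*(-5 + X))
N = -14 (N = 4 - (2*6*(-5 + 6) + 6)*(3 - 2) = 4 - (2*6*1 + 6) = 4 - (12 + 6) = 4 - 18 = -14)
y(w) = 169 (y(w) = (1 - 14)² = (-13)² = 169)
y(-18)*(-1) = 169*(-1) = -169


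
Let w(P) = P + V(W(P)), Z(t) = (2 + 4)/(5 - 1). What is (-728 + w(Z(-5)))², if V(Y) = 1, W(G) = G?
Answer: 2105401/4 ≈ 5.2635e+5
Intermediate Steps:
Z(t) = 3/2 (Z(t) = 6/4 = 6*(¼) = 3/2)
w(P) = 1 + P (w(P) = P + 1 = 1 + P)
(-728 + w(Z(-5)))² = (-728 + (1 + 3/2))² = (-728 + 5/2)² = (-1451/2)² = 2105401/4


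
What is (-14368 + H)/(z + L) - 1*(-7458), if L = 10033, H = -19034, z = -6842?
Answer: 23765076/3191 ≈ 7447.5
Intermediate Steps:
(-14368 + H)/(z + L) - 1*(-7458) = (-14368 - 19034)/(-6842 + 10033) - 1*(-7458) = -33402/3191 + 7458 = 23765076/3191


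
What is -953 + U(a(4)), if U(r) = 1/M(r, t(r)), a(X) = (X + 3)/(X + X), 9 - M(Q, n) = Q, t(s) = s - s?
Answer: -61937/65 ≈ -952.88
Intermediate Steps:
t(s) = 0
M(Q, n) = 9 - Q
a(X) = (3 + X)/(2*X) (a(X) = (3 + X)/((2*X)) = (3 + X)*(1/(2*X)) = (3 + X)/(2*X))
U(r) = 1/(9 - r)
-953 + U(a(4)) = -953 - 1/(-9 + (½)*(3 + 4)/4) = -953 - 1/(-9 + (½)*(¼)*7) = -953 - 1/(-9 + 7/8) = -953 - 1/(-65/8) = -953 - 1*(-8/65) = -953 + 8/65 = -61937/65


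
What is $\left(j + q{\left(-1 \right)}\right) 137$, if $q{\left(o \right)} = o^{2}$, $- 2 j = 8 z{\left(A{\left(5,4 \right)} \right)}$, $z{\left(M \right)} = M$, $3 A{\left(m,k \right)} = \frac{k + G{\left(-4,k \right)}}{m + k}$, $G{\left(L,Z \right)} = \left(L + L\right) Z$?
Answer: $\frac{19043}{27} \approx 705.3$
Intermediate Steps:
$G{\left(L,Z \right)} = 2 L Z$
$A{\left(m,k \right)} = - \frac{7 k}{3 \left(k + m\right)}$ ($A{\left(m,k \right)} = \frac{\left(k + 2 \left(-4\right) k\right) \frac{1}{m + k}}{3} = \frac{\left(k - 8 k\right) \frac{1}{k + m}}{3} = \frac{- 7 k \frac{1}{k + m}}{3} = \frac{\left(-7\right) k \frac{1}{k + m}}{3} = - \frac{7 k}{3 \left(k + m\right)}$)
$j = \frac{112}{27}$ ($j = - \frac{8 \left(\left(-7\right) 4 \frac{1}{3 \cdot 4 + 3 \cdot 5}\right)}{2} = - \frac{8 \left(\left(-7\right) 4 \frac{1}{12 + 15}\right)}{2} = - \frac{8 \left(\left(-7\right) 4 \cdot \frac{1}{27}\right)}{2} = - \frac{8 \left(- \frac{28}{27}\right)}{2} = \left(- \frac{1}{2}\right) \left(- \frac{224}{27}\right) = \frac{112}{27} \approx 4.1481$)
$\left(j + q{\left(-1 \right)}\right) 137 = \left(\frac{112}{27} + \left(-1\right)^{2}\right) 137 = \left(\frac{112}{27} + 1\right) 137 = \frac{139}{27} \cdot 137 = \frac{19043}{27}$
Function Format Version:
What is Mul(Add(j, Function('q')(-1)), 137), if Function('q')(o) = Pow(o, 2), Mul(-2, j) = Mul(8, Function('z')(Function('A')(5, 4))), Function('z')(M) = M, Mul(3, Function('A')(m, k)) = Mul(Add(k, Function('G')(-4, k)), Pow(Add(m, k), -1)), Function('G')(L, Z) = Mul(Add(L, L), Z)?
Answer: Rational(19043, 27) ≈ 705.30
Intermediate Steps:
Function('G')(L, Z) = Mul(2, L, Z) (Function('G')(L, Z) = Mul(Mul(2, L), Z) = Mul(2, L, Z))
Function('A')(m, k) = Mul(Rational(-7, 3), k, Pow(Add(k, m), -1)) (Function('A')(m, k) = Mul(Rational(1, 3), Mul(Add(k, Mul(2, -4, k)), Pow(Add(m, k), -1))) = Mul(Rational(1, 3), Mul(Add(k, Mul(-8, k)), Pow(Add(k, m), -1))) = Mul(Rational(1, 3), Mul(Mul(-7, k), Pow(Add(k, m), -1))) = Mul(Rational(1, 3), Mul(-7, k, Pow(Add(k, m), -1))) = Mul(Rational(-7, 3), k, Pow(Add(k, m), -1)))
j = Rational(112, 27) (j = Mul(Rational(-1, 2), Mul(8, Mul(-7, 4, Pow(Add(Mul(3, 4), Mul(3, 5)), -1)))) = Mul(Rational(-1, 2), Mul(8, Mul(-7, 4, Pow(Add(12, 15), -1)))) = Mul(Rational(-1, 2), Mul(8, Mul(-7, 4, Pow(27, -1)))) = Mul(Rational(-1, 2), Mul(8, Mul(-7, 4, Rational(1, 27)))) = Mul(Rational(-1, 2), Mul(8, Rational(-28, 27))) = Mul(Rational(-1, 2), Rational(-224, 27)) = Rational(112, 27) ≈ 4.1481)
Mul(Add(j, Function('q')(-1)), 137) = Mul(Add(Rational(112, 27), Pow(-1, 2)), 137) = Mul(Add(Rational(112, 27), 1), 137) = Mul(Rational(139, 27), 137) = Rational(19043, 27)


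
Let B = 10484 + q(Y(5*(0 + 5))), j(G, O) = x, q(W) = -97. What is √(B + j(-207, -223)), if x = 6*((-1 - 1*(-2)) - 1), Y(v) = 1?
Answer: √10387 ≈ 101.92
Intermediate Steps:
x = 0 (x = 6*((-1 + 2) - 1) = 6*(1 - 1) = 6*0 = 0)
j(G, O) = 0
B = 10387 (B = 10484 - 97 = 10387)
√(B + j(-207, -223)) = √(10387 + 0) = √10387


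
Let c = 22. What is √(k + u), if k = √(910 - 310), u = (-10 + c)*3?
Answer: √(36 + 10*√6) ≈ 7.7778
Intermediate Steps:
u = 36 (u = (-10 + 22)*3 = 12*3 = 36)
k = 10*√6 (k = √600 = 10*√6 ≈ 24.495)
√(k + u) = √(10*√6 + 36) = √(36 + 10*√6)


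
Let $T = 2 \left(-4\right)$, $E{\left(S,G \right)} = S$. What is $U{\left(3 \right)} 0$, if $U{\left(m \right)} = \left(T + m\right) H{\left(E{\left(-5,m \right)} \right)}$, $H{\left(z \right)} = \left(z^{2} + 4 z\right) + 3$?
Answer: $0$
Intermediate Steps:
$T = -8$
$H{\left(z \right)} = 3 + z^{2} + 4 z$
$U{\left(m \right)} = -64 + 8 m$ ($U{\left(m \right)} = \left(-8 + m\right) \left(3 + \left(-5\right)^{2} + 4 \left(-5\right)\right) = \left(-8 + m\right) \left(3 + 25 - 20\right) = \left(-8 + m\right) 8 = -64 + 8 m$)
$U{\left(3 \right)} 0 = \left(-64 + 8 \cdot 3\right) 0 = \left(-64 + 24\right) 0 = \left(-40\right) 0 = 0$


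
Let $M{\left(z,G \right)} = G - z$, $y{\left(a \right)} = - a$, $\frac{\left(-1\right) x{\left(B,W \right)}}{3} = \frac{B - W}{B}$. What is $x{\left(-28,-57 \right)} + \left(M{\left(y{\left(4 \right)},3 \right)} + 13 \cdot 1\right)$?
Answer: $\frac{647}{28} \approx 23.107$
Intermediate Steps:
$x{\left(B,W \right)} = - \frac{3 \left(B - W\right)}{B}$ ($x{\left(B,W \right)} = - 3 \frac{B - W}{B} = - \frac{3 \left(B - W\right)}{B}$)
$x{\left(-28,-57 \right)} + \left(M{\left(y{\left(4 \right)},3 \right)} + 13 \cdot 1\right) = \left(-3 + 3 \left(-57\right) \frac{1}{-28}\right) + \left(\left(3 - \left(-1\right) 4\right) + 13 \cdot 1\right) = \left(-3 + 3 \left(-57\right) \left(- \frac{1}{28}\right)\right) + \left(\left(3 - -4\right) + 13\right) = \left(-3 + \frac{171}{28}\right) + \left(\left(3 + 4\right) + 13\right) = \frac{87}{28} + \left(7 + 13\right) = \frac{87}{28} + 20 = \frac{647}{28}$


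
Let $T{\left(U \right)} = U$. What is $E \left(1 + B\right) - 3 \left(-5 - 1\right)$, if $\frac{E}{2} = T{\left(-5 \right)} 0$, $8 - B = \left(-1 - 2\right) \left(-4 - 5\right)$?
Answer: $18$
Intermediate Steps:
$B = -19$ ($B = 8 - \left(-1 - 2\right) \left(-4 - 5\right) = 8 - \left(-3\right) \left(-9\right) = 8 - 27 = -19$)
$E = 0$ ($E = 2 \left(\left(-5\right) 0\right) = 2 \cdot 0 = 0$)
$E \left(1 + B\right) - 3 \left(-5 - 1\right) = 0 \left(1 - 19\right) - 3 \left(-5 - 1\right) = 0 \left(-18\right) - -18 = 0 + 18 = 18$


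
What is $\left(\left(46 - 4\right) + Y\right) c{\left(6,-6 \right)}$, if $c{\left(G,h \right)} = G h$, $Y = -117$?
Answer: $2700$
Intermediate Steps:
$\left(\left(46 - 4\right) + Y\right) c{\left(6,-6 \right)} = \left(\left(46 - 4\right) - 117\right) 6 \left(-6\right) = \left(\left(46 - 4\right) - 117\right) \left(-36\right) = \left(42 - 117\right) \left(-36\right) = \left(-75\right) \left(-36\right) = 2700$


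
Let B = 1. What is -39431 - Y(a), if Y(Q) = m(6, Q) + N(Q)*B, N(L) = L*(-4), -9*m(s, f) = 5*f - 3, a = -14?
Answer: -355456/9 ≈ -39495.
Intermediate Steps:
m(s, f) = ⅓ - 5*f/9 (m(s, f) = -(5*f - 3)/9 = -(-3 + 5*f)/9 = ⅓ - 5*f/9)
N(L) = -4*L
Y(Q) = ⅓ - 41*Q/9 (Y(Q) = (⅓ - 5*Q/9) - 4*Q*1 = (⅓ - 5*Q/9) - 4*Q = ⅓ - 41*Q/9)
-39431 - Y(a) = -39431 - (⅓ - 41/9*(-14)) = -39431 - (⅓ + 574/9) = -39431 - 1*577/9 = -39431 - 577/9 = -355456/9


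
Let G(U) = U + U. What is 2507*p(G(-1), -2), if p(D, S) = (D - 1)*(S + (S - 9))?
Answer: 97773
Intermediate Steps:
G(U) = 2*U
p(D, S) = (-1 + D)*(-9 + 2*S) (p(D, S) = (-1 + D)*(S + (-9 + S)) = (-1 + D)*(-9 + 2*S))
2507*p(G(-1), -2) = 2507*(9 - 18*(-1) - 2*(-2) + 2*(2*(-1))*(-2)) = 2507*(9 - 9*(-2) + 4 + 2*(-2)*(-2)) = 2507*(9 + 18 + 4 + 8) = 2507*39 = 97773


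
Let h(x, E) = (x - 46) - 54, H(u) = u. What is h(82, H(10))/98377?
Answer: -18/98377 ≈ -0.00018297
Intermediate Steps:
h(x, E) = -100 + x (h(x, E) = (-46 + x) - 54 = -100 + x)
h(82, H(10))/98377 = (-100 + 82)/98377 = -18*1/98377 = -18/98377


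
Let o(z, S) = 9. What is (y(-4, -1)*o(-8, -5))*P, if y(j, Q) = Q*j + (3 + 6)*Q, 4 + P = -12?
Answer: 720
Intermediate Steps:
P = -16 (P = -4 - 12 = -16)
y(j, Q) = 9*Q + Q*j (y(j, Q) = Q*j + 9*Q = 9*Q + Q*j)
(y(-4, -1)*o(-8, -5))*P = (-(9 - 4)*9)*(-16) = (-1*5*9)*(-16) = -5*9*(-16) = -45*(-16) = 720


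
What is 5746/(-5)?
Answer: -5746/5 ≈ -1149.2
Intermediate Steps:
5746/(-5) = 5746*(-1/5) = -5746/5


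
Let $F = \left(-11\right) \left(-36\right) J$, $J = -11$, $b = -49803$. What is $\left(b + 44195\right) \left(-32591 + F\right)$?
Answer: $207198776$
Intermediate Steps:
$F = -4356$ ($F = \left(-11\right) \left(-36\right) \left(-11\right) = 396 \left(-11\right) = -4356$)
$\left(b + 44195\right) \left(-32591 + F\right) = \left(-49803 + 44195\right) \left(-32591 - 4356\right) = \left(-5608\right) \left(-36947\right) = 207198776$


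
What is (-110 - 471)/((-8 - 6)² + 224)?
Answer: -83/60 ≈ -1.3833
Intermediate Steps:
(-110 - 471)/((-8 - 6)² + 224) = -581/((-14)² + 224) = -581/(196 + 224) = -581/420 = -581*1/420 = -83/60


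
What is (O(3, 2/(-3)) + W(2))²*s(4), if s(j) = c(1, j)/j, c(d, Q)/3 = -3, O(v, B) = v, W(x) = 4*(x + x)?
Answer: -3249/4 ≈ -812.25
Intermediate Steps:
W(x) = 8*x (W(x) = 4*(2*x) = 8*x)
c(d, Q) = -9 (c(d, Q) = 3*(-3) = -9)
s(j) = -9/j
(O(3, 2/(-3)) + W(2))²*s(4) = (3 + 8*2)²*(-9/4) = (3 + 16)²*(-9*¼) = 19²*(-9/4) = 361*(-9/4) = -3249/4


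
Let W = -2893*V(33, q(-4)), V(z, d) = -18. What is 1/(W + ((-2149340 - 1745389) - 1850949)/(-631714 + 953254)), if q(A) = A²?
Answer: 53590/2789688047 ≈ 1.9210e-5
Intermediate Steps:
W = 52074 (W = -2893*(-18) = 52074)
1/(W + ((-2149340 - 1745389) - 1850949)/(-631714 + 953254)) = 1/(52074 + ((-2149340 - 1745389) - 1850949)/(-631714 + 953254)) = 1/(52074 + (-3894729 - 1850949)/321540) = 1/(52074 - 5745678*1/321540) = 1/(52074 - 957613/53590) = 1/(2789688047/53590) = 53590/2789688047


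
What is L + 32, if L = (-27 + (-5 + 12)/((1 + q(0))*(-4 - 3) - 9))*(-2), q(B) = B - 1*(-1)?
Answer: 1992/23 ≈ 86.609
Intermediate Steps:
q(B) = 1 + B (q(B) = B + 1 = 1 + B)
L = 1256/23 (L = (-27 + (-5 + 12)/((1 + (1 + 0))*(-4 - 3) - 9))*(-2) = (-27 + 7/((1 + 1)*(-7) - 9))*(-2) = (-27 + 7/(2*(-7) - 9))*(-2) = (-27 + 7/(-14 - 9))*(-2) = (-27 + 7/(-23))*(-2) = (-27 + 7*(-1/23))*(-2) = (-27 - 7/23)*(-2) = -628/23*(-2) = 1256/23 ≈ 54.609)
L + 32 = 1256/23 + 32 = 1992/23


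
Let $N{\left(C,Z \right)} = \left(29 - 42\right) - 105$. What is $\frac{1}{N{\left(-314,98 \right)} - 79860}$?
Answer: $- \frac{1}{79978} \approx -1.2503 \cdot 10^{-5}$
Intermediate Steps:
$N{\left(C,Z \right)} = -118$ ($N{\left(C,Z \right)} = -13 - 105 = -118$)
$\frac{1}{N{\left(-314,98 \right)} - 79860} = \frac{1}{-118 - 79860} = \frac{1}{-79978} = - \frac{1}{79978}$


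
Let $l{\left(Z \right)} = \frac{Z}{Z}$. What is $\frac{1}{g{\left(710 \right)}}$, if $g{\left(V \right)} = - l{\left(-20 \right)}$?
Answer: $-1$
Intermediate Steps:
$l{\left(Z \right)} = 1$
$g{\left(V \right)} = -1$ ($g{\left(V \right)} = \left(-1\right) 1 = -1$)
$\frac{1}{g{\left(710 \right)}} = \frac{1}{-1} = -1$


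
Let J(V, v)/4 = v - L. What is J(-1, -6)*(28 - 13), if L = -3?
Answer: -180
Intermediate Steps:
J(V, v) = 12 + 4*v (J(V, v) = 4*(v - 1*(-3)) = 4*(v + 3) = 4*(3 + v) = 12 + 4*v)
J(-1, -6)*(28 - 13) = (12 + 4*(-6))*(28 - 13) = (12 - 24)*15 = -12*15 = -180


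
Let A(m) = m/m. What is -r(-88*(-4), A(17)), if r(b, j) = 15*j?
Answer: -15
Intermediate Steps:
A(m) = 1
-r(-88*(-4), A(17)) = -15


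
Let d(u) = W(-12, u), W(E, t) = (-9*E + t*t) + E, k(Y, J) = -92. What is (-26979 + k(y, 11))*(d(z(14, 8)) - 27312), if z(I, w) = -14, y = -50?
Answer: 731458420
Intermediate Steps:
W(E, t) = t² - 8*E (W(E, t) = (-9*E + t²) + E = (t² - 9*E) + E = t² - 8*E)
d(u) = 96 + u² (d(u) = u² - 8*(-12) = u² + 96 = 96 + u²)
(-26979 + k(y, 11))*(d(z(14, 8)) - 27312) = (-26979 - 92)*((96 + (-14)²) - 27312) = -27071*((96 + 196) - 27312) = -27071*(292 - 27312) = -27071*(-27020) = 731458420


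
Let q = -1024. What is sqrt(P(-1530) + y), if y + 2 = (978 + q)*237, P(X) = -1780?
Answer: 2*I*sqrt(3171) ≈ 112.62*I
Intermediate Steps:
y = -10904 (y = -2 + (978 - 1024)*237 = -2 - 46*237 = -2 - 10902 = -10904)
sqrt(P(-1530) + y) = sqrt(-1780 - 10904) = sqrt(-12684) = 2*I*sqrt(3171)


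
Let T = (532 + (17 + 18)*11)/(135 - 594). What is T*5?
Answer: -4585/459 ≈ -9.9891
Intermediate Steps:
T = -917/459 (T = (532 + 35*11)/(-459) = (532 + 385)*(-1/459) = 917*(-1/459) = -917/459 ≈ -1.9978)
T*5 = -917/459*5 = -4585/459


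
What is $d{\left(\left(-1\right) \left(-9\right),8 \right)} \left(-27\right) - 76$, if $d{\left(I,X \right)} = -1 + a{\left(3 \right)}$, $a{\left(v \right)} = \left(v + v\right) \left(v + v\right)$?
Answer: $-1021$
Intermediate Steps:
$a{\left(v \right)} = 4 v^{2}$ ($a{\left(v \right)} = 2 v 2 v = 4 v^{2}$)
$d{\left(I,X \right)} = 35$ ($d{\left(I,X \right)} = -1 + 4 \cdot 3^{2} = -1 + 4 \cdot 9 = -1 + 36 = 35$)
$d{\left(\left(-1\right) \left(-9\right),8 \right)} \left(-27\right) - 76 = 35 \left(-27\right) - 76 = -945 - 76 = -1021$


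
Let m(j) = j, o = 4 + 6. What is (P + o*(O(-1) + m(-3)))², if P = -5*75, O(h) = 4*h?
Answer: 198025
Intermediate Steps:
o = 10
P = -375
(P + o*(O(-1) + m(-3)))² = (-375 + 10*(4*(-1) - 3))² = (-375 + 10*(-4 - 3))² = (-375 + 10*(-7))² = (-375 - 70)² = (-445)² = 198025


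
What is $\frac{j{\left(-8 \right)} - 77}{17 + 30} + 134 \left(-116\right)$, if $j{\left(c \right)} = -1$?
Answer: $- \frac{730646}{47} \approx -15546.0$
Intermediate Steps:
$\frac{j{\left(-8 \right)} - 77}{17 + 30} + 134 \left(-116\right) = \frac{-1 - 77}{17 + 30} + 134 \left(-116\right) = - \frac{78}{47} - 15544 = - \frac{730646}{47}$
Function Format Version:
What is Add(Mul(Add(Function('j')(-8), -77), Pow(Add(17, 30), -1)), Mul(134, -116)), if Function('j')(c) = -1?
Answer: Rational(-730646, 47) ≈ -15546.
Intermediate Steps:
Add(Mul(Add(Function('j')(-8), -77), Pow(Add(17, 30), -1)), Mul(134, -116)) = Add(Mul(Add(-1, -77), Pow(Add(17, 30), -1)), Mul(134, -116)) = Add(Mul(-78, Pow(47, -1)), -15544) = Add(Mul(-78, Rational(1, 47)), -15544) = Add(Rational(-78, 47), -15544) = Rational(-730646, 47)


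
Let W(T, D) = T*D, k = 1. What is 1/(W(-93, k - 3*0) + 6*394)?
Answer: 1/2271 ≈ 0.00044033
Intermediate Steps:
W(T, D) = D*T
1/(W(-93, k - 3*0) + 6*394) = 1/((1 - 3*0)*(-93) + 6*394) = 1/((1 + 0)*(-93) + 2364) = 1/(1*(-93) + 2364) = 1/(-93 + 2364) = 1/2271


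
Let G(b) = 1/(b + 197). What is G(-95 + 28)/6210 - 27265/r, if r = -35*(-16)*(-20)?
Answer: 31444351/12916800 ≈ 2.4344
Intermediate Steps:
G(b) = 1/(197 + b)
r = -11200 (r = 560*(-20) = -11200)
G(-95 + 28)/6210 - 27265/r = 1/((197 + (-95 + 28))*6210) - 27265/(-11200) = (1/6210)/(197 - 67) - 27265*(-1/11200) = (1/6210)/130 + 779/320 = (1/130)*(1/6210) + 779/320 = 1/807300 + 779/320 = 31444351/12916800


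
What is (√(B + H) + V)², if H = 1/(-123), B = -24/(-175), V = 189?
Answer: (813645 + √2390997)²/18533025 ≈ 35857.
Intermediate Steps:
B = 24/175 (B = -24*(-1/175) = 24/175 ≈ 0.13714)
H = -1/123 ≈ -0.0081301
(√(B + H) + V)² = (√(24/175 - 1/123) + 189)² = (√(2777/21525) + 189)² = (√2390997/4305 + 189)² = (189 + √2390997/4305)²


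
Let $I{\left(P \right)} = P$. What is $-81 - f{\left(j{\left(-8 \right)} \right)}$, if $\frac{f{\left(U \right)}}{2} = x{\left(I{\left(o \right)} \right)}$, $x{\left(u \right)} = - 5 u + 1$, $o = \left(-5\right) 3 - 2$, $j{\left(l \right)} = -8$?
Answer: $-253$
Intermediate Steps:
$o = -17$ ($o = -15 - 2 = -17$)
$x{\left(u \right)} = 1 - 5 u$
$f{\left(U \right)} = 172$ ($f{\left(U \right)} = 2 \left(1 - -85\right) = 2 \left(1 + 85\right) = 2 \cdot 86 = 172$)
$-81 - f{\left(j{\left(-8 \right)} \right)} = -81 - 172 = -253$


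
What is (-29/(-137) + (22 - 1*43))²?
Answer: 8111104/18769 ≈ 432.15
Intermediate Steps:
(-29/(-137) + (22 - 1*43))² = (-29*(-1/137) + (22 - 43))² = (29/137 - 21)² = (-2848/137)² = 8111104/18769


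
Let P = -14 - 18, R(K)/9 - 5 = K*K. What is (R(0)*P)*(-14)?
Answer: 20160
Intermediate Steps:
R(K) = 45 + 9*K² (R(K) = 45 + 9*(K*K) = 45 + 9*K²)
P = -32
(R(0)*P)*(-14) = ((45 + 9*0²)*(-32))*(-14) = ((45 + 9*0)*(-32))*(-14) = ((45 + 0)*(-32))*(-14) = (45*(-32))*(-14) = -1440*(-14) = 20160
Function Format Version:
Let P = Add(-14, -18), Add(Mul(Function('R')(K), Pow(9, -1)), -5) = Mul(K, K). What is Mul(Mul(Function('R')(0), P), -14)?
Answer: 20160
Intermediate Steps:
Function('R')(K) = Add(45, Mul(9, Pow(K, 2))) (Function('R')(K) = Add(45, Mul(9, Mul(K, K))) = Add(45, Mul(9, Pow(K, 2))))
P = -32
Mul(Mul(Function('R')(0), P), -14) = Mul(Mul(Add(45, Mul(9, Pow(0, 2))), -32), -14) = Mul(Mul(Add(45, Mul(9, 0)), -32), -14) = Mul(Mul(Add(45, 0), -32), -14) = Mul(Mul(45, -32), -14) = Mul(-1440, -14) = 20160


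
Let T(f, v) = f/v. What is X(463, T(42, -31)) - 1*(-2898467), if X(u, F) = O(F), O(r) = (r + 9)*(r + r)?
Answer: 2785406879/961 ≈ 2.8984e+6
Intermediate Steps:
O(r) = 2*r*(9 + r) (O(r) = (9 + r)*(2*r) = 2*r*(9 + r))
X(u, F) = 2*F*(9 + F)
X(463, T(42, -31)) - 1*(-2898467) = 2*(42/(-31))*(9 + 42/(-31)) - 1*(-2898467) = 2*(42*(-1/31))*(9 + 42*(-1/31)) + 2898467 = 2*(-42/31)*(9 - 42/31) + 2898467 = 2*(-42/31)*(237/31) + 2898467 = -19908/961 + 2898467 = 2785406879/961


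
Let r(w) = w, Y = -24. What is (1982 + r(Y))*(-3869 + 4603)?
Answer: 1437172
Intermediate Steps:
(1982 + r(Y))*(-3869 + 4603) = (1982 - 24)*(-3869 + 4603) = 1958*734 = 1437172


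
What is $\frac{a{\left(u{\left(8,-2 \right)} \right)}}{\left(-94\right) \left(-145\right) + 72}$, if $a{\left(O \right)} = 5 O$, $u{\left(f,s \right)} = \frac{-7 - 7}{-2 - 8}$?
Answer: $\frac{7}{13702} \approx 0.00051087$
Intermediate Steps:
$u{\left(f,s \right)} = \frac{7}{5}$ ($u{\left(f,s \right)} = - \frac{14}{-10} = \left(-14\right) \left(- \frac{1}{10}\right) = \frac{7}{5}$)
$\frac{a{\left(u{\left(8,-2 \right)} \right)}}{\left(-94\right) \left(-145\right) + 72} = \frac{5 \cdot \frac{7}{5}}{\left(-94\right) \left(-145\right) + 72} = \frac{7}{13630 + 72} = \frac{7}{13702}$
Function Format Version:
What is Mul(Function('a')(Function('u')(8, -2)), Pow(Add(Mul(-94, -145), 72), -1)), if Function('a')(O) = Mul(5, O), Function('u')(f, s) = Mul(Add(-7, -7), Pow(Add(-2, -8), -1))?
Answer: Rational(7, 13702) ≈ 0.00051087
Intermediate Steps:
Function('u')(f, s) = Rational(7, 5) (Function('u')(f, s) = Mul(-14, Pow(-10, -1)) = Mul(-14, Rational(-1, 10)) = Rational(7, 5))
Mul(Function('a')(Function('u')(8, -2)), Pow(Add(Mul(-94, -145), 72), -1)) = Mul(Mul(5, Rational(7, 5)), Pow(Add(Mul(-94, -145), 72), -1)) = Mul(7, Pow(Add(13630, 72), -1)) = Mul(7, Pow(13702, -1)) = Mul(7, Rational(1, 13702)) = Rational(7, 13702)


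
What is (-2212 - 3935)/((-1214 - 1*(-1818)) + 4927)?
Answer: -6147/5531 ≈ -1.1114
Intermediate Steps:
(-2212 - 3935)/((-1214 - 1*(-1818)) + 4927) = -6147/((-1214 + 1818) + 4927) = -6147/(604 + 4927) = -6147/5531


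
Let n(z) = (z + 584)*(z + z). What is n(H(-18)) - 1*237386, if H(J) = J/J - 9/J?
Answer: -471259/2 ≈ -2.3563e+5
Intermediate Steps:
H(J) = 1 - 9/J
n(z) = 2*z*(584 + z) (n(z) = (584 + z)*(2*z) = 2*z*(584 + z))
n(H(-18)) - 1*237386 = 2*((-9 - 18)/(-18))*(584 + (-9 - 18)/(-18)) - 1*237386 = 2*(-1/18*(-27))*(584 - 1/18*(-27)) - 237386 = 2*(3/2)*(584 + 3/2) - 237386 = 2*(3/2)*(1171/2) - 237386 = 3513/2 - 237386 = -471259/2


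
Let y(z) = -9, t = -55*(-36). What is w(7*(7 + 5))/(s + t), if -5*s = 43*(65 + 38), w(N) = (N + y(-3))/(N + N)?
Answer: 125/306376 ≈ 0.00040800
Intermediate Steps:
t = 1980
w(N) = (-9 + N)/(2*N) (w(N) = (N - 9)/(N + N) = (-9 + N)/((2*N)) = (-9 + N)*(1/(2*N)) = (-9 + N)/(2*N))
s = -4429/5 (s = -43*(65 + 38)/5 = -43*103/5 = -⅕*4429 = -4429/5 ≈ -885.80)
w(7*(7 + 5))/(s + t) = ((-9 + 7*(7 + 5))/(2*((7*(7 + 5)))))/(-4429/5 + 1980) = ((-9 + 7*12)/(2*((7*12))))/(5471/5) = ((½)*(-9 + 84)/84)*(5/5471) = ((½)*(1/84)*75)*(5/5471) = (25/56)*(5/5471) = 125/306376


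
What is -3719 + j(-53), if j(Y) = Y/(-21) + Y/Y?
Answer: -78025/21 ≈ -3715.5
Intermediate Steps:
j(Y) = 1 - Y/21 (j(Y) = Y*(-1/21) + 1 = -Y/21 + 1 = 1 - Y/21)
-3719 + j(-53) = -3719 + (1 - 1/21*(-53)) = -3719 + (1 + 53/21) = -3719 + 74/21 = -78025/21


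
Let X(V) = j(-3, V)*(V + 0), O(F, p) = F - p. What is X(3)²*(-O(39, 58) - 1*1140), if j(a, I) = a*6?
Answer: -3268836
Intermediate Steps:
j(a, I) = 6*a
X(V) = -18*V (X(V) = (6*(-3))*(V + 0) = -18*V)
X(3)²*(-O(39, 58) - 1*1140) = (-18*3)²*(-(39 - 1*58) - 1*1140) = (-54)²*(-(39 - 58) - 1140) = 2916*(-1*(-19) - 1140) = 2916*(19 - 1140) = 2916*(-1121) = -3268836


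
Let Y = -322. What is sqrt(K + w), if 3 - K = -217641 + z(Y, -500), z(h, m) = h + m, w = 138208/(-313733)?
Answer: sqrt(438841111118290)/44819 ≈ 467.40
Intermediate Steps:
w = -19744/44819 (w = 138208*(-1/313733) = -19744/44819 ≈ -0.44053)
K = 218466 (K = 3 - (-217641 + (-322 - 500)) = 3 - (-217641 - 822) = 3 - 1*(-218463) = 3 + 218463 = 218466)
sqrt(K + w) = sqrt(218466 - 19744/44819) = sqrt(9791407910/44819) = sqrt(438841111118290)/44819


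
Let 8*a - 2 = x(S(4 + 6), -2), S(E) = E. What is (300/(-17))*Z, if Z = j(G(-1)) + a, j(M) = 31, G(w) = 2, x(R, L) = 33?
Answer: -21225/34 ≈ -624.26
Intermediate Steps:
a = 35/8 (a = 1/4 + (1/8)*33 = 1/4 + 33/8 = 35/8 ≈ 4.3750)
Z = 283/8 (Z = 31 + 35/8 = 283/8 ≈ 35.375)
(300/(-17))*Z = (300/(-17))*(283/8) = (300*(-1/17))*(283/8) = -300/17*283/8 = -21225/34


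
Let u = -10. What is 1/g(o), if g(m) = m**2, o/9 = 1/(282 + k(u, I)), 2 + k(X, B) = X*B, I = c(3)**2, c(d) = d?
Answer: 36100/81 ≈ 445.68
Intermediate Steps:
I = 9 (I = 3**2 = 9)
k(X, B) = -2 + B*X (k(X, B) = -2 + X*B = -2 + B*X)
o = 9/190 (o = 9/(282 + (-2 + 9*(-10))) = 9/(282 + (-2 - 90)) = 9/(282 - 92) = 9/190 ≈ 0.047368)
1/g(o) = 1/((9/190)**2) = 1/(81/36100) = 36100/81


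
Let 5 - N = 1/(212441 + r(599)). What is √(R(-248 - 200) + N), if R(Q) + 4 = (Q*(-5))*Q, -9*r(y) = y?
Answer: I*√3666191363756613430/1911370 ≈ 1001.8*I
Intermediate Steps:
r(y) = -y/9
N = 9556841/1911370 (N = 5 - 1/(212441 - ⅑*599) = 5 - 1/(212441 - 599/9) = 5 - 1/1911370/9 = 5 - 1*9/1911370 = 5 - 9/1911370 = 9556841/1911370 ≈ 5.0000)
R(Q) = -4 - 5*Q² (R(Q) = -4 + (Q*(-5))*Q = -4 + (-5*Q)*Q = -4 - 5*Q²)
√(R(-248 - 200) + N) = √((-4 - 5*(-248 - 200)²) + 9556841/1911370) = √((-4 - 5*(-448)²) + 9556841/1911370) = √((-4 - 5*200704) + 9556841/1911370) = √((-4 - 1003520) + 9556841/1911370) = √(-1003524 + 9556841/1911370) = √(-1918096111039/1911370) = I*√3666191363756613430/1911370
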